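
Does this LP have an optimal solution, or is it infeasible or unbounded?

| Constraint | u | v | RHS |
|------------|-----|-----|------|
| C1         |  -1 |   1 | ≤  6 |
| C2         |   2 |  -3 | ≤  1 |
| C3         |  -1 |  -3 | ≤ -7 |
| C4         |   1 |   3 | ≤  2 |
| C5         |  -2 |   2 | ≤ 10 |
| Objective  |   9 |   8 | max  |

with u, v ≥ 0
C4 requires u + 3v ≤ 2, while C3 (-u - 3v ≤ -7) is equivalent to u + 3v ≥ 7. Together they would need 7 ≤ u + 3v ≤ 2, which is impossible since 7 > 2. No point satisfies all constraints.

The feasible region is empty; the LP is infeasible.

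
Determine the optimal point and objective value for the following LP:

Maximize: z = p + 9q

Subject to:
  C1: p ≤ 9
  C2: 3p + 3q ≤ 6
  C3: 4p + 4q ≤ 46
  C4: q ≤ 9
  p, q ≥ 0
p = 0, q = 2, z = 18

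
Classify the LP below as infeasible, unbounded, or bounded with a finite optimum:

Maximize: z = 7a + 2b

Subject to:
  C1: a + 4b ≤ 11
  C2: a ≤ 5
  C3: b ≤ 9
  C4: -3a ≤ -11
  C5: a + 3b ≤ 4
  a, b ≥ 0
The point (4, 0) satisfies every constraint, so the LP is feasible; the constraints give a ≤ 5 and b ≤ 9, which with a, b ≥ 0 keep the feasible region inside a bounded box. A feasible, bounded LP attains a finite optimum at a vertex.

Feasible with finite optimum z* = 28 at (4, 0).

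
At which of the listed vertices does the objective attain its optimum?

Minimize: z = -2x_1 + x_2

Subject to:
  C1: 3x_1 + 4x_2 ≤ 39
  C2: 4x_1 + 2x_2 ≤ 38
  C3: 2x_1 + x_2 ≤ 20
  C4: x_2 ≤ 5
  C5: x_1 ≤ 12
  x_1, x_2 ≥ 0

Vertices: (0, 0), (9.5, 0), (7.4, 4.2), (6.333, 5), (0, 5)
(9.5, 0) with z = -19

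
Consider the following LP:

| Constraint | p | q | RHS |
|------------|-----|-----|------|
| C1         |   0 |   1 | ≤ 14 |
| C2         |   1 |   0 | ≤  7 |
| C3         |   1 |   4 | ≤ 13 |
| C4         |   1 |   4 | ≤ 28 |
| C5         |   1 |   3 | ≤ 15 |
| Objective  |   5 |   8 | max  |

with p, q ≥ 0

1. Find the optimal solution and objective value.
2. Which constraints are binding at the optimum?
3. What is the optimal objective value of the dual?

1. p = 7, q = 1.5, z = 47
2. C2, C3
3. 47 (by strong duality, equal to the primal optimum)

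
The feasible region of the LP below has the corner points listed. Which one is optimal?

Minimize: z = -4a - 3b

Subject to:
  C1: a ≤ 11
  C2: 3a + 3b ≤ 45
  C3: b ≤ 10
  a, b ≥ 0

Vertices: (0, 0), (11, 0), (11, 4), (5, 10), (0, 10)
Evaluating z = -4a - 3b at each vertex:
  (0, 0): z = 0
  (11, 0): z = -44
  (11, 4): z = -56
  (5, 10): z = -50
  (0, 10): z = -30

The smallest value is z = -56, attained at (11, 4).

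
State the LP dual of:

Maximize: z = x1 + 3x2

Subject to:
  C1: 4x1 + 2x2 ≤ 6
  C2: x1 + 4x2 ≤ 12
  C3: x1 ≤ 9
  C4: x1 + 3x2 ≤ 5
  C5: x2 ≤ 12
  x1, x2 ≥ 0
Minimize: z = 6y1 + 12y2 + 9y3 + 5y4 + 12y5

Subject to:
  C1: -4y1 - y2 - y3 - y4 ≤ -1
  C2: -2y1 - 4y2 - 3y4 - y5 ≤ -3
  y1, y2, y3, y4, y5 ≥ 0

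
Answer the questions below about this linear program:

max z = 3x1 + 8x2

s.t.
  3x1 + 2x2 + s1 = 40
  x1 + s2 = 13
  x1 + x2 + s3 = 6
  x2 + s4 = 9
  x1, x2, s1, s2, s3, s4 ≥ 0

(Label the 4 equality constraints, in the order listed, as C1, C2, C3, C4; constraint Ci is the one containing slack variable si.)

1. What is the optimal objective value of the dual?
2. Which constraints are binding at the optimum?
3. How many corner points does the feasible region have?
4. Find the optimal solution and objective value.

1. 48 (by strong duality, equal to the primal optimum)
2. C3, x1 ≥ 0
3. 3
4. x1 = 0, x2 = 6, z = 48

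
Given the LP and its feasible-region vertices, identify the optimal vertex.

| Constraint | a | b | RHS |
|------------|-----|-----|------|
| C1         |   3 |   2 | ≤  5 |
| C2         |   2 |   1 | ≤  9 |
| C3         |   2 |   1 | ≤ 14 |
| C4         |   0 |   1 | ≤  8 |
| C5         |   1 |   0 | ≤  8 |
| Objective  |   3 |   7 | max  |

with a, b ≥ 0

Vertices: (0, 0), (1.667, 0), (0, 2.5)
(0, 2.5) with z = 17.5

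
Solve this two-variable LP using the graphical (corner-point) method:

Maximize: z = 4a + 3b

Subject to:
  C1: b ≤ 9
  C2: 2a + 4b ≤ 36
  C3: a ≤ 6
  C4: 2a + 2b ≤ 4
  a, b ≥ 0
a = 2, b = 0, z = 8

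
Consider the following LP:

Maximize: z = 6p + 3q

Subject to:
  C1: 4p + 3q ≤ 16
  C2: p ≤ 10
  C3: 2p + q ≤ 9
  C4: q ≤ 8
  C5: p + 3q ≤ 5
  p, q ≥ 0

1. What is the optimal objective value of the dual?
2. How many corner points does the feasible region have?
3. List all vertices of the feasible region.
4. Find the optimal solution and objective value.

1. 24 (by strong duality, equal to the primal optimum)
2. 4
3. (0, 0), (4, 0), (3.667, 0.4444), (0, 1.667)
4. p = 4, q = 0, z = 24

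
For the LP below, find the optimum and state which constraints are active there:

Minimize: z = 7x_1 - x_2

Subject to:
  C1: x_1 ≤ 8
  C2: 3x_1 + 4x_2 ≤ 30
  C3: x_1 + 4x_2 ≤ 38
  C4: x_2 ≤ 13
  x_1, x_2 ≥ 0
Optimal: x_1 = 0, x_2 = 7.5
Slack at optimum:
  C1: slack = 8
  C2: slack = 0 (binding)
  C3: slack = 8
  C4: slack = 5.5
  x_1 ≥ 0: x_1 = 0 (binding)
  x_2 ≥ 0: x_2 = 7.5
Binding constraints: C2, x_1 ≥ 0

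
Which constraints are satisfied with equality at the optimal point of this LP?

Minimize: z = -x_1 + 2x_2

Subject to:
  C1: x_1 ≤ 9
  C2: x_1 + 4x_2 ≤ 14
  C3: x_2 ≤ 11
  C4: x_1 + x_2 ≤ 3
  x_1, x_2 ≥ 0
Optimal: x_1 = 3, x_2 = 0
Slack at optimum:
  C1: slack = 6
  C2: slack = 11
  C3: slack = 11
  C4: slack = 0 (binding)
  x_1 ≥ 0: x_1 = 3
  x_2 ≥ 0: x_2 = 0 (binding)
Binding constraints: C4, x_2 ≥ 0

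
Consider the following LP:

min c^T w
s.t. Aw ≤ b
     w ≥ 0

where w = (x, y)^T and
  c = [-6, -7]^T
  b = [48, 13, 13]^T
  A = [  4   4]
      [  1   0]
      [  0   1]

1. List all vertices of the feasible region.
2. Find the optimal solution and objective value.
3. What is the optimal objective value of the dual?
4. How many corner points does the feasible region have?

1. (0, 0), (12, 0), (0, 12)
2. x = 0, y = 12, z = -84
3. -84 (by strong duality, equal to the primal optimum)
4. 3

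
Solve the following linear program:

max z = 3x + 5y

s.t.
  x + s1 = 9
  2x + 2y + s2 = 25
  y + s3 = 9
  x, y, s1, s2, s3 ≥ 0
Each vertex is the intersection of two constraint boundaries that also satisfies all remaining constraints:
  x = 0 and y = 0 → (0, 0)
  x = 9 and y = 0 → (9, 0)
  x = 9 and 2x + 2y = 25 → (9, 3.5)
  2x + 2y = 25 and y = 9 → (3.5, 9)
  y = 9 and x = 0 → (0, 9)

Evaluating z = 3x + 5y at each vertex:
  (0, 0): z = 0
  (9, 0): z = 27
  (9, 3.5): z = 44.5
  (3.5, 9): z = 55.5
  (0, 9): z = 45

The maximum is at (3.5, 9) with z = 55.5.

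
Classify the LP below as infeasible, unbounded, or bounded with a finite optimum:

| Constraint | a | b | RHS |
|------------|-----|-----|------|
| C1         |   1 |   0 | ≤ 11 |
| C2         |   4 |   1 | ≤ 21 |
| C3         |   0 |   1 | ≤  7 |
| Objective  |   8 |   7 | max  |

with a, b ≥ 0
The point (3.5, 7) satisfies every constraint, so the LP is feasible; the constraints give a ≤ 11 and b ≤ 7, which with a, b ≥ 0 keep the feasible region inside a bounded box. A feasible, bounded LP attains a finite optimum at a vertex.

The LP has an optimal solution: (3.5, 7) with z = 77.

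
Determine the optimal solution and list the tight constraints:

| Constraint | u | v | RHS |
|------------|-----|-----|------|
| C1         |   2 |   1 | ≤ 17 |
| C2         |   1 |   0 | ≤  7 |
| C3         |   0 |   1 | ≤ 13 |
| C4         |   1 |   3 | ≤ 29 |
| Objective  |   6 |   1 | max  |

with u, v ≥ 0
Optimal: u = 7, v = 3
Binding: C1, C2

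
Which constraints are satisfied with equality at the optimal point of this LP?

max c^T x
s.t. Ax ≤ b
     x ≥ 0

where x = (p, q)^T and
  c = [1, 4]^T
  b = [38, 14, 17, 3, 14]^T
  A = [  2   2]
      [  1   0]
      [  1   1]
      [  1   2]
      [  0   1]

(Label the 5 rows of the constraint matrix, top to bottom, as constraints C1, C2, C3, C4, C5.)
Optimal: p = 0, q = 1.5
Slack at optimum:
  C1: slack = 35
  C2: slack = 14
  C3: slack = 15.5
  C4: slack = 0 (binding)
  C5: slack = 12.5
  p ≥ 0: p = 0 (binding)
  q ≥ 0: q = 1.5
Binding constraints: C4, p ≥ 0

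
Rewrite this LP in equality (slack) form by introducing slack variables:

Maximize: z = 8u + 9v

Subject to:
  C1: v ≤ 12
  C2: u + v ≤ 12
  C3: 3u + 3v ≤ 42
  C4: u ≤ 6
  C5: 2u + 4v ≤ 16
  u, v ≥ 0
max z = 8u + 9v

s.t.
  v + s1 = 12
  u + v + s2 = 12
  3u + 3v + s3 = 42
  u + s4 = 6
  2u + 4v + s5 = 16
  u, v, s1, s2, s3, s4, s5 ≥ 0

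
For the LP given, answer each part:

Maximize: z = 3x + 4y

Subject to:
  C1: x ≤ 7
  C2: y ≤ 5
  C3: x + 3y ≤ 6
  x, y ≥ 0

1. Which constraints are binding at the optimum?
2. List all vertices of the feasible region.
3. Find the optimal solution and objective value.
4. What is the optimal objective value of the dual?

1. C3, y ≥ 0
2. (0, 0), (6, 0), (0, 2)
3. x = 6, y = 0, z = 18
4. 18 (by strong duality, equal to the primal optimum)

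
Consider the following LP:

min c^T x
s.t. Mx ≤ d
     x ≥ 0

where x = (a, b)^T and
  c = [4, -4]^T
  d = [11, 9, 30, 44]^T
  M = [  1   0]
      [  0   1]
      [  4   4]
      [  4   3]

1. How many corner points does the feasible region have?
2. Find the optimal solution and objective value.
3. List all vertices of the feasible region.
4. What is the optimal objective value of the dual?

1. 3
2. a = 0, b = 7.5, z = -30
3. (0, 0), (7.5, 0), (0, 7.5)
4. -30 (by strong duality, equal to the primal optimum)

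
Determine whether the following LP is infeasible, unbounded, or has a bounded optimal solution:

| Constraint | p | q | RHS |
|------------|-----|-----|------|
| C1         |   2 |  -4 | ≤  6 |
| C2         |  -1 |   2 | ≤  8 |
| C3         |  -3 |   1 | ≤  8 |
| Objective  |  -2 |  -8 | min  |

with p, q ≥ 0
Feasible point: (0, 0) satisfies every constraint, so the LP is feasible.
Direction d = (2, 1): for each constraint row a, a·d ≤ 0 —
  (2)(2) + (-4)(1) = 0 ≤ 0
  (-1)(2) + (2)(1) = 0 ≤ 0
  (-3)(2) + (1)(1) = -5 ≤ 0
and d ≥ 0, so (0, 0) + t·d stays feasible for every t ≥ 0. Along this ray z = -2p - 8q changes by -12 per unit t, so z → −∞.

Unbounded — the objective can decrease without bound over the feasible region.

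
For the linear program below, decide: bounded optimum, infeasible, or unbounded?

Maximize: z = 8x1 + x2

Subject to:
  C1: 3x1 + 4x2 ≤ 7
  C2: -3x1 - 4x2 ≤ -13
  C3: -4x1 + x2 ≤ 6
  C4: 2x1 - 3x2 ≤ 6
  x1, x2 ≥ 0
C1 requires 3x1 + 4x2 ≤ 7, while C2 (-3x1 - 4x2 ≤ -13) is equivalent to 3x1 + 4x2 ≥ 13. Together they would need 13 ≤ 3x1 + 4x2 ≤ 7, which is impossible since 13 > 7. No point satisfies all constraints.

The feasible region is empty; the LP is infeasible.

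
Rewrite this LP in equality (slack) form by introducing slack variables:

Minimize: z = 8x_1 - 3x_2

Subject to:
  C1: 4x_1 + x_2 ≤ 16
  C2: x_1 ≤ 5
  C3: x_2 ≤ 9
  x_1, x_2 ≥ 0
min z = 8x_1 - 3x_2

s.t.
  4x_1 + x_2 + s1 = 16
  x_1 + s2 = 5
  x_2 + s3 = 9
  x_1, x_2, s1, s2, s3 ≥ 0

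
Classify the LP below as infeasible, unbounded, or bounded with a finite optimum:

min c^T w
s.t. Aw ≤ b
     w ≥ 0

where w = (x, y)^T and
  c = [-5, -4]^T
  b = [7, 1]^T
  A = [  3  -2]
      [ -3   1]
Feasible point: (0, 0) satisfies every constraint, so the LP is feasible.
Direction d = (2, 3): for each constraint row a, a·d ≤ 0 —
  (3)(2) + (-2)(3) = 0 ≤ 0
  (-3)(2) + (1)(3) = -3 ≤ 0
and d ≥ 0, so (0, 0) + t·d stays feasible for every t ≥ 0. Along this ray z = -5x - 4y changes by -22 per unit t, so z → −∞.

The LP is unbounded; z can be made arbitrarily small.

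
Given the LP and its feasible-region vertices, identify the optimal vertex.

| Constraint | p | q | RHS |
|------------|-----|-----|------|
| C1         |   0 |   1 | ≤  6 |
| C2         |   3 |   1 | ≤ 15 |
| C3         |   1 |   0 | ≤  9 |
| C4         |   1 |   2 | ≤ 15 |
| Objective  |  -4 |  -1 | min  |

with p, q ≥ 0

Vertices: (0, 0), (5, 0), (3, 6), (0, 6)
Evaluating z = -4p - q at each vertex:
  (0, 0): z = 0
  (5, 0): z = -20
  (3, 6): z = -18
  (0, 6): z = -6

The smallest value is z = -20, attained at (5, 0).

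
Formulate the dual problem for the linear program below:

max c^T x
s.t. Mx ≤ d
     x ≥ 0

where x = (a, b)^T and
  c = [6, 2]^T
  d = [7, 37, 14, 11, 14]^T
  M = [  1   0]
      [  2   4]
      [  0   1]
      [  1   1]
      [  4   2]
Minimize: z = 7y1 + 37y2 + 14y3 + 11y4 + 14y5

Subject to:
  C1: -y1 - 2y2 - y4 - 4y5 ≤ -6
  C2: -4y2 - y3 - y4 - 2y5 ≤ -2
  y1, y2, y3, y4, y5 ≥ 0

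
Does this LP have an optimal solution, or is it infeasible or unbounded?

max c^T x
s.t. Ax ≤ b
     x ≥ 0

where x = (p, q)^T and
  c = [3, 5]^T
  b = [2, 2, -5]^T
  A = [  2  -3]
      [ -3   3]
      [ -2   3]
One constraint requires 2p - 3q ≤ 2, while the constraint -2p + 3q ≤ -5 is equivalent to 2p - 3q ≥ 5. Together they would need 5 ≤ 2p - 3q ≤ 2, which is impossible since 5 > 2. No point satisfies all constraints.

Infeasible: no point satisfies all constraints simultaneously.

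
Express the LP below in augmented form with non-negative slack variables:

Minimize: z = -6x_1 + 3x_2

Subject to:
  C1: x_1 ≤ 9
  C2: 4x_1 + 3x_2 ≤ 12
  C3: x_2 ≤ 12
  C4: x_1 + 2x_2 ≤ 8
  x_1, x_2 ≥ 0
min z = -6x_1 + 3x_2

s.t.
  x_1 + s1 = 9
  4x_1 + 3x_2 + s2 = 12
  x_2 + s3 = 12
  x_1 + 2x_2 + s4 = 8
  x_1, x_2, s1, s2, s3, s4 ≥ 0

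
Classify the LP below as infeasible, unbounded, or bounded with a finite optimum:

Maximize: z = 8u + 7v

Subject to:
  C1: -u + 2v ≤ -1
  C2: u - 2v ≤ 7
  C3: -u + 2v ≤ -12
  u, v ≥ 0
C2 requires u - 2v ≤ 7, while C3 (-u + 2v ≤ -12) is equivalent to u - 2v ≥ 12. Together they would need 12 ≤ u - 2v ≤ 7, which is impossible since 12 > 7. No point satisfies all constraints.

Infeasible: no point satisfies all constraints simultaneously.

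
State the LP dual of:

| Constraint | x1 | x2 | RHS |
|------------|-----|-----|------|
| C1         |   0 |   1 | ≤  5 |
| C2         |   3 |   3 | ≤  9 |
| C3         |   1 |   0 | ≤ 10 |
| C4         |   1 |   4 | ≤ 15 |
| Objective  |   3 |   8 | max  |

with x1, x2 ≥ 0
Minimize: z = 5y1 + 9y2 + 10y3 + 15y4

Subject to:
  C1: -3y2 - y3 - y4 ≤ -3
  C2: -y1 - 3y2 - 4y4 ≤ -8
  y1, y2, y3, y4 ≥ 0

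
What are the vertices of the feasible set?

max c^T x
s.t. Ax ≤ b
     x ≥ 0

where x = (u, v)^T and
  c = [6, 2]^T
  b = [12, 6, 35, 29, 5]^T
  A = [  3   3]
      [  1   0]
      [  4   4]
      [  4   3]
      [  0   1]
Each vertex is the intersection of two constraint boundaries that also satisfies all remaining constraints:
  u = 0 and v = 0 → (0, 0)
  3u + 3v = 12 and v = 0 → (4, 0)
  3u + 3v = 12 and u = 0 → (0, 4)

Vertices: (0, 0), (4, 0), (0, 4)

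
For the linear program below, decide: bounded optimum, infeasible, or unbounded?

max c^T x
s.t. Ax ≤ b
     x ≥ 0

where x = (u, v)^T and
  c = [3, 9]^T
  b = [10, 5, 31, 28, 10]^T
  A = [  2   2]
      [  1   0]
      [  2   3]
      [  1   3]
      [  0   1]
The point (0, 5) satisfies every constraint, so the LP is feasible; the constraints give u ≤ 5 and v ≤ 10, which with u, v ≥ 0 keep the feasible region inside a bounded box. A feasible, bounded LP attains a finite optimum at a vertex.

The LP has an optimal solution: (0, 5) with z = 45.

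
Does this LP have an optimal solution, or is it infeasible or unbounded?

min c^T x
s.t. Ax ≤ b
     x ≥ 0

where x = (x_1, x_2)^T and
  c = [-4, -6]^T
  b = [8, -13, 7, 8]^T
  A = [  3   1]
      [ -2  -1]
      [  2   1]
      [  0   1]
One constraint requires 2x_1 + x_2 ≤ 7, while the constraint -2x_1 - x_2 ≤ -13 is equivalent to 2x_1 + x_2 ≥ 13. Together they would need 13 ≤ 2x_1 + x_2 ≤ 7, which is impossible since 13 > 7. No point satisfies all constraints.

Infeasible — the constraint set is empty.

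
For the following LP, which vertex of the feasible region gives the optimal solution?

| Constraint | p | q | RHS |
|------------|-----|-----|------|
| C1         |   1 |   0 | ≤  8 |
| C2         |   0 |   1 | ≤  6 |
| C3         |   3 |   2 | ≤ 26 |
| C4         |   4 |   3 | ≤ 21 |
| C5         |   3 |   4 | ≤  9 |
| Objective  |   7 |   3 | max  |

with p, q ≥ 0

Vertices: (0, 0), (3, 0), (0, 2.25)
Evaluating z = 7p + 3q at each vertex:
  (0, 0): z = 0
  (3, 0): z = 21
  (0, 2.25): z = 6.75

The largest value is z = 21, attained at (3, 0).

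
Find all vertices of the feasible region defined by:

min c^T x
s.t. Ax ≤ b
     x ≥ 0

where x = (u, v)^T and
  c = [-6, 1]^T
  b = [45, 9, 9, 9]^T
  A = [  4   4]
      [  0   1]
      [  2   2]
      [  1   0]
Each vertex is the intersection of two constraint boundaries that also satisfies all remaining constraints:
  u = 0 and v = 0 → (0, 0)
  2u + 2v = 9 and v = 0 → (4.5, 0)
  2u + 2v = 9 and u = 0 → (0, 4.5)

Vertices: (0, 0), (4.5, 0), (0, 4.5)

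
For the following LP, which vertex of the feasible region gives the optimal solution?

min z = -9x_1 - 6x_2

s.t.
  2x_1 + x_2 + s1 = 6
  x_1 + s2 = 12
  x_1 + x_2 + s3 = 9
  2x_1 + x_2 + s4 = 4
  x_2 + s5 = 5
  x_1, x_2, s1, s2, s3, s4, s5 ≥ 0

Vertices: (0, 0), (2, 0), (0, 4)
Evaluating z = -9x_1 - 6x_2 at each vertex:
  (0, 0): z = 0
  (2, 0): z = -18
  (0, 4): z = -24

The smallest value is z = -24, attained at (0, 4).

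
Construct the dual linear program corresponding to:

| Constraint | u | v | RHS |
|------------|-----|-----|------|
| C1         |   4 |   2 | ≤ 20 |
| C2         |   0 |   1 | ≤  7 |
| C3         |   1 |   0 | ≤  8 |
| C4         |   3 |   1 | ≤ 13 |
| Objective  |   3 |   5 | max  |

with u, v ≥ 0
Minimize: z = 20y1 + 7y2 + 8y3 + 13y4

Subject to:
  C1: -4y1 - y3 - 3y4 ≤ -3
  C2: -2y1 - y2 - y4 ≤ -5
  y1, y2, y3, y4 ≥ 0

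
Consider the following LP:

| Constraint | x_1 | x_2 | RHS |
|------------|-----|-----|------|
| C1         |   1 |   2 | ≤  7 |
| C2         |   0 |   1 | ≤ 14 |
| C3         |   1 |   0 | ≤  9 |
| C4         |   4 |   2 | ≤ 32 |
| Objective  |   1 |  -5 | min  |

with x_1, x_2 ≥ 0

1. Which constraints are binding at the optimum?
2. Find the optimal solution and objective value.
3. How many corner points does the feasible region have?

1. C1, x_1 ≥ 0
2. x_1 = 0, x_2 = 3.5, z = -17.5
3. 3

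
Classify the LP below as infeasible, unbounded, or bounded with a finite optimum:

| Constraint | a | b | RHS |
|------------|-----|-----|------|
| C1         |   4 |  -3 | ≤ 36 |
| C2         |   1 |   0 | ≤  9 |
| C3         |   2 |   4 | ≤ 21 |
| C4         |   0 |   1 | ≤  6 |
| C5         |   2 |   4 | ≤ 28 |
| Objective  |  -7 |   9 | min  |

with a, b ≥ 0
The point (9, 0) satisfies every constraint, so the LP is feasible; the constraints give a ≤ 9 and b ≤ 6, which with a, b ≥ 0 keep the feasible region inside a bounded box. A feasible, bounded LP attains a finite optimum at a vertex.

The LP has an optimal solution: (9, 0) with z = -63.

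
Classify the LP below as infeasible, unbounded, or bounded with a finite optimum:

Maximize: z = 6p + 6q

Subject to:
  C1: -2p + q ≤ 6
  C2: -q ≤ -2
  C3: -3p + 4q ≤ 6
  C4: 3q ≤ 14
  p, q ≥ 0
Feasible point: (1, 2) satisfies every constraint, so the LP is feasible.
Direction d = (1, 0): for each constraint row a, a·d ≤ 0 —
  (-2)(1) + (1)(0) = -2 ≤ 0
  (0)(1) + (-1)(0) = 0 ≤ 0
  (-3)(1) + (4)(0) = -3 ≤ 0
  (0)(1) + (3)(0) = 0 ≤ 0
and d ≥ 0, so (1, 2) + t·d stays feasible for every t ≥ 0. Along this ray z = 6p + 6q changes by 6 per unit t, so z → +∞.

Unbounded — the objective can increase without bound over the feasible region.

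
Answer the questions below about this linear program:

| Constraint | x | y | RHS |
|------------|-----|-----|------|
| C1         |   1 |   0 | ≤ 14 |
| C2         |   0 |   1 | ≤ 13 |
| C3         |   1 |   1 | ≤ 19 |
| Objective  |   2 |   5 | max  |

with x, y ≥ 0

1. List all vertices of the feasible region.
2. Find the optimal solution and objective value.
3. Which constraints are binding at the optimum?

1. (0, 0), (14, 0), (14, 5), (6, 13), (0, 13)
2. x = 6, y = 13, z = 77
3. C2, C3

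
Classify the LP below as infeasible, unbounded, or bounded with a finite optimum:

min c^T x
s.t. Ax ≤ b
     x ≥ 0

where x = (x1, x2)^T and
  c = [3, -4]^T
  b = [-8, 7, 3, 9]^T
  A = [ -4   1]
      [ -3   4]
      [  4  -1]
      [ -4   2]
One constraint requires 4x1 - x2 ≤ 3, while the constraint -4x1 + x2 ≤ -8 is equivalent to 4x1 - x2 ≥ 8. Together they would need 8 ≤ 4x1 - x2 ≤ 3, which is impossible since 8 > 3. No point satisfies all constraints.

Infeasible: no point satisfies all constraints simultaneously.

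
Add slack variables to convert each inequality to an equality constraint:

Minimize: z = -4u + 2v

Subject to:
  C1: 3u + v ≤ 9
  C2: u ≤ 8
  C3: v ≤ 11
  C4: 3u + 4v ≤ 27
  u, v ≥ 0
min z = -4u + 2v

s.t.
  3u + v + s1 = 9
  u + s2 = 8
  v + s3 = 11
  3u + 4v + s4 = 27
  u, v, s1, s2, s3, s4 ≥ 0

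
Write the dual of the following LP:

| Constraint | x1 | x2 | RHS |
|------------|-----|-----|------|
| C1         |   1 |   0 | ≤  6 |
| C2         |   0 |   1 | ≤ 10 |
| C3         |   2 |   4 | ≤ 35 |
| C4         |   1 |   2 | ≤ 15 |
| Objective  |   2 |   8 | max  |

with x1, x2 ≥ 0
Minimize: z = 6y1 + 10y2 + 35y3 + 15y4

Subject to:
  C1: -y1 - 2y3 - y4 ≤ -2
  C2: -y2 - 4y3 - 2y4 ≤ -8
  y1, y2, y3, y4 ≥ 0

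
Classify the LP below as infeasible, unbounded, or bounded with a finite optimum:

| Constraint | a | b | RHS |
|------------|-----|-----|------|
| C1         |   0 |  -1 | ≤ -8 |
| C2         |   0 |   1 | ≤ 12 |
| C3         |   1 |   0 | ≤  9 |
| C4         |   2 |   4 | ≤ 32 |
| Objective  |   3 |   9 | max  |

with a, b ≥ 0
The point (0, 8) satisfies every constraint, so the LP is feasible; the constraints give a ≤ 9 and b ≤ 12, which with a, b ≥ 0 keep the feasible region inside a bounded box. A feasible, bounded LP attains a finite optimum at a vertex.

Evaluating z = 3a + 9b at each vertex:
  (0, 8): z = 72

Bounded optimum: z* = 72 at (0, 8).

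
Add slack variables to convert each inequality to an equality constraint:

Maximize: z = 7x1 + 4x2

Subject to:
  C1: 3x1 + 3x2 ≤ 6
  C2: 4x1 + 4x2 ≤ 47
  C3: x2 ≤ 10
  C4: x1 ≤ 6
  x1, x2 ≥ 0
max z = 7x1 + 4x2

s.t.
  3x1 + 3x2 + s1 = 6
  4x1 + 4x2 + s2 = 47
  x2 + s3 = 10
  x1 + s4 = 6
  x1, x2, s1, s2, s3, s4 ≥ 0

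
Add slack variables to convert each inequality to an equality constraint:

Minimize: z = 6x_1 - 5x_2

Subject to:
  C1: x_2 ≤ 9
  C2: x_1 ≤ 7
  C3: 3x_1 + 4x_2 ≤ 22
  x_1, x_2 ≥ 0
min z = 6x_1 - 5x_2

s.t.
  x_2 + s1 = 9
  x_1 + s2 = 7
  3x_1 + 4x_2 + s3 = 22
  x_1, x_2, s1, s2, s3 ≥ 0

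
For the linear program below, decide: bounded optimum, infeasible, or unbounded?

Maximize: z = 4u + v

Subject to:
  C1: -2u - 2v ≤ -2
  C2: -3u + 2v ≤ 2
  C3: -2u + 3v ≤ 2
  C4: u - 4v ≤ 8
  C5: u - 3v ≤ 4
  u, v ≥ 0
Feasible point: (1, 0) satisfies every constraint, so the LP is feasible.
Direction d = (3, 2): for each constraint row a, a·d ≤ 0 —
  (-2)(3) + (-2)(2) = -10 ≤ 0
  (-3)(3) + (2)(2) = -5 ≤ 0
  (-2)(3) + (3)(2) = 0 ≤ 0
  (1)(3) + (-4)(2) = -5 ≤ 0
  (1)(3) + (-3)(2) = -3 ≤ 0
and d ≥ 0, so (1, 0) + t·d stays feasible for every t ≥ 0. Along this ray z = 4u + v changes by 14 per unit t, so z → +∞.

Unbounded: there is a feasible ray along which z → +∞.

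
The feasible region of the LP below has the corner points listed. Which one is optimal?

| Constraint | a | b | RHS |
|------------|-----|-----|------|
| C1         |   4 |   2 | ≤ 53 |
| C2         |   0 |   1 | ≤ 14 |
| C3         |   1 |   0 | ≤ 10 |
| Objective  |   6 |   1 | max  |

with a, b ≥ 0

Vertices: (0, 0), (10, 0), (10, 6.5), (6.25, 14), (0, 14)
Evaluating z = 6a + b at each vertex:
  (0, 0): z = 0
  (10, 0): z = 60
  (10, 6.5): z = 66.5
  (6.25, 14): z = 51.5
  (0, 14): z = 14

The largest value is z = 66.5, attained at (10, 6.5).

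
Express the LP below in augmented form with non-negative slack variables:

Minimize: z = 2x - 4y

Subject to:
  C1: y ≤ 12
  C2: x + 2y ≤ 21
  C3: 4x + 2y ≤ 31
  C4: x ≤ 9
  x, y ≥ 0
min z = 2x - 4y

s.t.
  y + s1 = 12
  x + 2y + s2 = 21
  4x + 2y + s3 = 31
  x + s4 = 9
  x, y, s1, s2, s3, s4 ≥ 0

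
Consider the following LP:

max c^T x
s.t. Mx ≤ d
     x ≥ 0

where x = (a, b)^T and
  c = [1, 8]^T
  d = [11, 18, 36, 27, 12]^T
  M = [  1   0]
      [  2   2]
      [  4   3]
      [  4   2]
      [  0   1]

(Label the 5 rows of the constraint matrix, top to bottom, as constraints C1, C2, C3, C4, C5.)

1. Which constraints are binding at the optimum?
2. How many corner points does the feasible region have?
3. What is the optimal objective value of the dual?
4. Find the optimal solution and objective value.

1. C2, a ≥ 0
2. 4
3. 72 (by strong duality, equal to the primal optimum)
4. a = 0, b = 9, z = 72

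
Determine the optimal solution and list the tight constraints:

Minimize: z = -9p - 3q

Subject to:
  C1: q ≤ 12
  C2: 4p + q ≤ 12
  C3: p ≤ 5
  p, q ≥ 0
Optimal: p = 0, q = 12
Binding: C1, C2, p ≥ 0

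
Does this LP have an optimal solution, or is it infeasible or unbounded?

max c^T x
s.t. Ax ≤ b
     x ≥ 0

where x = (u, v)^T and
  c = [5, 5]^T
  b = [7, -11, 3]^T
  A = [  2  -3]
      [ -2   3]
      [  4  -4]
One constraint requires 2u - 3v ≤ 7, while the constraint -2u + 3v ≤ -11 is equivalent to 2u - 3v ≥ 11. Together they would need 11 ≤ 2u - 3v ≤ 7, which is impossible since 11 > 7. No point satisfies all constraints.

Infeasible: no point satisfies all constraints simultaneously.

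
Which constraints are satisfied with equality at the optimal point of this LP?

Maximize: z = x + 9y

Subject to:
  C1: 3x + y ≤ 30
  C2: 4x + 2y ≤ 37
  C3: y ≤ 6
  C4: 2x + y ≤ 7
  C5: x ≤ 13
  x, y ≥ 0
Optimal: x = 0.5, y = 6
Slack at optimum:
  C1: slack = 22.5
  C2: slack = 23
  C3: slack = 0 (binding)
  C4: slack = 0 (binding)
  C5: slack = 12.5
  x ≥ 0: x = 0.5
  y ≥ 0: y = 6
Binding constraints: C3, C4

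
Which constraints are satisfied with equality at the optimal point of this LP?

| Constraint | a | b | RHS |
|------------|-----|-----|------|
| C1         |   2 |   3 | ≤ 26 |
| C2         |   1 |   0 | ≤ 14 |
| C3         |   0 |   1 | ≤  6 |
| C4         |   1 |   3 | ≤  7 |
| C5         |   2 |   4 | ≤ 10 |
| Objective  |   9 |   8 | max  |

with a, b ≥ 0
Optimal: a = 5, b = 0
Binding: C5, b ≥ 0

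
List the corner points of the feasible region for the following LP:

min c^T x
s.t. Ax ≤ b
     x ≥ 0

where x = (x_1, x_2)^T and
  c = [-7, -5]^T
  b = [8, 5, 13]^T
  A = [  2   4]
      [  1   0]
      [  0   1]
Each vertex is the intersection of two constraint boundaries that also satisfies all remaining constraints:
  x_1 = 0 and x_2 = 0 → (0, 0)
  2x_1 + 4x_2 = 8 and x_2 = 0 → (4, 0)
  2x_1 + 4x_2 = 8 and x_1 = 0 → (0, 2)

Vertices: (0, 0), (4, 0), (0, 2)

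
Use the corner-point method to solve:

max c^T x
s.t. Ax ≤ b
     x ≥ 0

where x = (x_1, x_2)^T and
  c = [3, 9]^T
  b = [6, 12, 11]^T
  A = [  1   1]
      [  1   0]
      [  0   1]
Each vertex is the intersection of two constraint boundaries that also satisfies all remaining constraints:
  x_1 = 0 and x_2 = 0 → (0, 0)
  x_1 + x_2 = 6 and x_2 = 0 → (6, 0)
  x_1 + x_2 = 6 and x_1 = 0 → (0, 6)

Evaluating z = 3x_1 + 9x_2 at each vertex:
  (0, 0): z = 0
  (6, 0): z = 18
  (0, 6): z = 54

The maximum is at (0, 6) with z = 54.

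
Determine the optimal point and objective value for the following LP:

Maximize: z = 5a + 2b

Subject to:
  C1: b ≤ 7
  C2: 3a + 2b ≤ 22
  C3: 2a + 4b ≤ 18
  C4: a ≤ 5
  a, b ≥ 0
a = 5, b = 2, z = 29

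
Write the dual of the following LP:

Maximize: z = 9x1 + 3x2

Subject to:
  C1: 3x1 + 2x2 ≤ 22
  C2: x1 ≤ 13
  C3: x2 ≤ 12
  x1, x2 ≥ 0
Minimize: z = 22y1 + 13y2 + 12y3

Subject to:
  C1: -3y1 - y2 ≤ -9
  C2: -2y1 - y3 ≤ -3
  y1, y2, y3 ≥ 0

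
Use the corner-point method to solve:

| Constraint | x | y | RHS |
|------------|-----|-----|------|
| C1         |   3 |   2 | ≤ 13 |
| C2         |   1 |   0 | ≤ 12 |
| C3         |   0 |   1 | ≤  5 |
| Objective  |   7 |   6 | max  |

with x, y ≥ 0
Each vertex is the intersection of two constraint boundaries that also satisfies all remaining constraints:
  x = 0 and y = 0 → (0, 0)
  3x + 2y = 13 and y = 0 → (4.333, 0)
  3x + 2y = 13 and y = 5 → (1, 5)
  y = 5 and x = 0 → (0, 5)

Evaluating z = 7x + 6y at each vertex:
  (0, 0): z = 0
  (4.333, 0): z = 30.33
  (1, 5): z = 37
  (0, 5): z = 30

The maximum is at (1, 5) with z = 37.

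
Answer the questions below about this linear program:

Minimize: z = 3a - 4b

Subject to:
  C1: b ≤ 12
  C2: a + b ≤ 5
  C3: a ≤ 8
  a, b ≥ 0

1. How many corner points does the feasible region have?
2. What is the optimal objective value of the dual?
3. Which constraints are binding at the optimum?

1. 3
2. -20 (by strong duality, equal to the primal optimum)
3. C2, a ≥ 0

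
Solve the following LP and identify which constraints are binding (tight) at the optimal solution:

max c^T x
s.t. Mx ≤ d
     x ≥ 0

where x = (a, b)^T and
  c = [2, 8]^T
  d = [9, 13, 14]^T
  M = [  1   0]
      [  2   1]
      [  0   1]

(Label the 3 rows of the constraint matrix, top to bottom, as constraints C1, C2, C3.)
Optimal: a = 0, b = 13
Binding: C2, a ≥ 0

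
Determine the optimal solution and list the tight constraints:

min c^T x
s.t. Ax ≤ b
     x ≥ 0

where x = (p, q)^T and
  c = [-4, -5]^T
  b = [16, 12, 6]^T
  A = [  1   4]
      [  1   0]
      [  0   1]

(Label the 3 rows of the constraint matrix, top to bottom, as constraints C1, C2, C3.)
Optimal: p = 12, q = 1
Slack at optimum:
  C1: slack = 0 (binding)
  C2: slack = 0 (binding)
  C3: slack = 5
  p ≥ 0: p = 12
  q ≥ 0: q = 1
Binding constraints: C1, C2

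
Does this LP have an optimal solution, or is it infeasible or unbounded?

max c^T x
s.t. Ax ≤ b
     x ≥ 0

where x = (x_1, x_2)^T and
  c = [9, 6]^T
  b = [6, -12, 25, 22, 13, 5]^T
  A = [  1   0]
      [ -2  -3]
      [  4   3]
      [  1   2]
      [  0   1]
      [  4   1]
The point (0, 5) satisfies every constraint, so the LP is feasible; the constraints give x_1 ≤ 6 and x_2 ≤ 13, which with x_1, x_2 ≥ 0 keep the feasible region inside a bounded box. A feasible, bounded LP attains a finite optimum at a vertex.

Evaluating z = 9x_1 + 6x_2 at each vertex:
  (0, 4): z = 24
  (0.3, 3.8): z = 25.5
  (0, 5): z = 30

The LP has an optimal solution: (0, 5) with z = 30.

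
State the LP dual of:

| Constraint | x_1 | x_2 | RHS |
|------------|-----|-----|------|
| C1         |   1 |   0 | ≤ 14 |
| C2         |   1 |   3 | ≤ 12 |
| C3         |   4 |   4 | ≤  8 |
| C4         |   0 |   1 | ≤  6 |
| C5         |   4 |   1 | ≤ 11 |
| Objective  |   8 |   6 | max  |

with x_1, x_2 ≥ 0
Minimize: z = 14y1 + 12y2 + 8y3 + 6y4 + 11y5

Subject to:
  C1: -y1 - y2 - 4y3 - 4y5 ≤ -8
  C2: -3y2 - 4y3 - y4 - y5 ≤ -6
  y1, y2, y3, y4, y5 ≥ 0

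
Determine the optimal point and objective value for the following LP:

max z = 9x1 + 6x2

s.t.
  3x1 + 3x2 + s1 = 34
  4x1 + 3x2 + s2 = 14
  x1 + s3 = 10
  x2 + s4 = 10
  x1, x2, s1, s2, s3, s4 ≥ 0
Each vertex is the intersection of two constraint boundaries that also satisfies all remaining constraints:
  x1 = 0 and x2 = 0 → (0, 0)
  4x1 + 3x2 = 14 and x2 = 0 → (3.5, 0)
  4x1 + 3x2 = 14 and x1 = 0 → (0, 4.667)

Evaluating z = 9x1 + 6x2 at each vertex:
  (0, 0): z = 0
  (3.5, 0): z = 31.5
  (0, 4.667): z = 28

The maximum is at (3.5, 0) with z = 31.5.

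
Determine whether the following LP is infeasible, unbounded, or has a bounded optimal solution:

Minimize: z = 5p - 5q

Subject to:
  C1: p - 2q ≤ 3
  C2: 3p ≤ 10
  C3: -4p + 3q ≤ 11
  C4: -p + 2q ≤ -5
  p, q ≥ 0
C1 requires p - 2q ≤ 3, while C4 (-p + 2q ≤ -5) is equivalent to p - 2q ≥ 5. Together they would need 5 ≤ p - 2q ≤ 3, which is impossible since 5 > 3. No point satisfies all constraints.

Infeasible: no point satisfies all constraints simultaneously.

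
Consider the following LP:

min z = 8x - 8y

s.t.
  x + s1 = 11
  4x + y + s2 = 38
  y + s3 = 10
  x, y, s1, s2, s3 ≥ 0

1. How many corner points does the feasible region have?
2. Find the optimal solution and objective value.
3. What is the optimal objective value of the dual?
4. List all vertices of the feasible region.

1. 4
2. x = 0, y = 10, z = -80
3. -80 (by strong duality, equal to the primal optimum)
4. (0, 0), (9.5, 0), (7, 10), (0, 10)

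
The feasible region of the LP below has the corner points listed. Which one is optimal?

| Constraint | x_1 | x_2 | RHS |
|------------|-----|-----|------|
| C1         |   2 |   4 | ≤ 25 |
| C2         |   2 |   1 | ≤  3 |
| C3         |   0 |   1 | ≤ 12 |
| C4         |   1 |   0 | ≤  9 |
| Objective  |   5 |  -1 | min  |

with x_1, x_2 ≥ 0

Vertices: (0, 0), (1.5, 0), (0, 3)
Evaluating z = 5x_1 - x_2 at each vertex:
  (0, 0): z = 0
  (1.5, 0): z = 7.5
  (0, 3): z = -3

The smallest value is z = -3, attained at (0, 3).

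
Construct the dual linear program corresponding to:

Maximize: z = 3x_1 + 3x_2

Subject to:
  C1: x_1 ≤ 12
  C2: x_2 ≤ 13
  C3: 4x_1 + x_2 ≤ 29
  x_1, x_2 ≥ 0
Minimize: z = 12y1 + 13y2 + 29y3

Subject to:
  C1: -y1 - 4y3 ≤ -3
  C2: -y2 - y3 ≤ -3
  y1, y2, y3 ≥ 0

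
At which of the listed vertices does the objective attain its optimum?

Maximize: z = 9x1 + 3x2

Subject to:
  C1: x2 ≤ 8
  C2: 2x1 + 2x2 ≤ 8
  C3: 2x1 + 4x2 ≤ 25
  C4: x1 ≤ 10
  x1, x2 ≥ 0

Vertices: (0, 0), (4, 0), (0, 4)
(4, 0) with z = 36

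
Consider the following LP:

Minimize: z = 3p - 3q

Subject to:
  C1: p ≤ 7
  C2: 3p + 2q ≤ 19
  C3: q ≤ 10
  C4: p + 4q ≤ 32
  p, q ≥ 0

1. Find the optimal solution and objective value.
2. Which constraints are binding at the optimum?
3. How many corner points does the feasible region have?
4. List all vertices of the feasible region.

1. p = 0, q = 8, z = -24
2. C4, p ≥ 0
3. 4
4. (0, 0), (6.333, 0), (1.2, 7.7), (0, 8)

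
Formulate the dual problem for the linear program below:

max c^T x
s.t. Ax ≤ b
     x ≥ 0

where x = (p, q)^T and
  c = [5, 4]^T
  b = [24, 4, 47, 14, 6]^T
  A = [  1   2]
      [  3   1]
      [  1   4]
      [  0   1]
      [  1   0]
Minimize: z = 24y1 + 4y2 + 47y3 + 14y4 + 6y5

Subject to:
  C1: -y1 - 3y2 - y3 - y5 ≤ -5
  C2: -2y1 - y2 - 4y3 - y4 ≤ -4
  y1, y2, y3, y4, y5 ≥ 0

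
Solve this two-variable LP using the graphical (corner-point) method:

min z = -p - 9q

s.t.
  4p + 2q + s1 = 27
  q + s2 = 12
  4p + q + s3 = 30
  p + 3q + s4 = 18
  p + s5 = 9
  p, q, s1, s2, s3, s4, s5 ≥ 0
Each vertex is the intersection of two constraint boundaries that also satisfies all remaining constraints:
  p = 0 and q = 0 → (0, 0)
  4p + 2q = 27 and q = 0 → (6.75, 0)
  4p + 2q = 27 and p + 3q = 18 → (4.5, 4.5)
  p + 3q = 18 and p = 0 → (0, 6)

Evaluating z = -p - 9q at each vertex:
  (0, 0): z = 0
  (6.75, 0): z = -6.75
  (4.5, 4.5): z = -45
  (0, 6): z = -54

The minimum is at (0, 6) with z = -54.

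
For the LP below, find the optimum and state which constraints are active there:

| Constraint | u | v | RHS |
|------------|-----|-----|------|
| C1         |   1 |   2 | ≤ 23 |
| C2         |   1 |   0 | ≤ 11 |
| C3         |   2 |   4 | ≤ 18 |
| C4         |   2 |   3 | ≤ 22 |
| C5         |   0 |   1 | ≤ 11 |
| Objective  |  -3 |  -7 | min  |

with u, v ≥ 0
Optimal: u = 0, v = 4.5
Binding: C3, u ≥ 0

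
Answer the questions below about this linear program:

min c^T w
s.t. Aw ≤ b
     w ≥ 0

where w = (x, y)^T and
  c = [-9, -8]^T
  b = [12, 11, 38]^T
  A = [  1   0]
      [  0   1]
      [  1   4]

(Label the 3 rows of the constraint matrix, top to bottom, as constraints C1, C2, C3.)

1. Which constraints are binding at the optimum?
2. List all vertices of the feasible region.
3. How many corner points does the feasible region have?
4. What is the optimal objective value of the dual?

1. C1, C3
2. (0, 0), (12, 0), (12, 6.5), (0, 9.5)
3. 4
4. -160 (by strong duality, equal to the primal optimum)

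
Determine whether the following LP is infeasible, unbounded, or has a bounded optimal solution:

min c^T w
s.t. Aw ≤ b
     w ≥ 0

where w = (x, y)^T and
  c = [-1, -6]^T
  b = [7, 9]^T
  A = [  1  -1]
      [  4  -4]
Feasible point: (0, 0) satisfies every constraint, so the LP is feasible.
Direction d = (0, 1): for each constraint row a, a·d ≤ 0 —
  (1)(0) + (-1)(1) = -1 ≤ 0
  (4)(0) + (-4)(1) = -4 ≤ 0
and d ≥ 0, so (0, 0) + t·d stays feasible for every t ≥ 0. Along this ray z = -x - 6y changes by -6 per unit t, so z → −∞.

Unbounded: there is a feasible ray along which z → −∞.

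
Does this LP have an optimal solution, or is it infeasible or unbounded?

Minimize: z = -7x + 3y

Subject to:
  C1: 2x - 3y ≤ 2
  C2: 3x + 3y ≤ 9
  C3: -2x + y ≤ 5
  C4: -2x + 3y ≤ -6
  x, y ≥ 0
C1 requires 2x - 3y ≤ 2, while C4 (-2x + 3y ≤ -6) is equivalent to 2x - 3y ≥ 6. Together they would need 6 ≤ 2x - 3y ≤ 2, which is impossible since 6 > 2. No point satisfies all constraints.

Infeasible: no point satisfies all constraints simultaneously.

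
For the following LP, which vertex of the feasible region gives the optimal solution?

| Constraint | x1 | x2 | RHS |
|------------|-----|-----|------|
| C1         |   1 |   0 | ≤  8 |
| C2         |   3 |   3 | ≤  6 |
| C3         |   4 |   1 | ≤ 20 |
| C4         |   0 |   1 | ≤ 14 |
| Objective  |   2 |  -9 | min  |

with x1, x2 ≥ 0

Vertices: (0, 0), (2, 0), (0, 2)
Evaluating z = 2x1 - 9x2 at each vertex:
  (0, 0): z = 0
  (2, 0): z = 4
  (0, 2): z = -18

The smallest value is z = -18, attained at (0, 2).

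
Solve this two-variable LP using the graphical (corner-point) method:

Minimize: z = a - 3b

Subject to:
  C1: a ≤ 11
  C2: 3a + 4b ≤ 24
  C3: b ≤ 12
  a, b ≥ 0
Each vertex is the intersection of two constraint boundaries that also satisfies all remaining constraints:
  a = 0 and b = 0 → (0, 0)
  3a + 4b = 24 and b = 0 → (8, 0)
  3a + 4b = 24 and a = 0 → (0, 6)

Evaluating z = a - 3b at each vertex:
  (0, 0): z = 0
  (8, 0): z = 8
  (0, 6): z = -18

The minimum is at (0, 6) with z = -18.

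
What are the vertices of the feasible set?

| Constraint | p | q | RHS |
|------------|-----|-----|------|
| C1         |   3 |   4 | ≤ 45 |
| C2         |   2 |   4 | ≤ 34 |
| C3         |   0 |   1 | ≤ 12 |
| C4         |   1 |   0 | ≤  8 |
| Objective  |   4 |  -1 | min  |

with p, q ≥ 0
Each vertex is the intersection of two constraint boundaries that also satisfies all remaining constraints:
  p = 0 and q = 0 → (0, 0)
  p = 8 and q = 0 → (8, 0)
  2p + 4q = 34 and p = 8 → (8, 4.5)
  2p + 4q = 34 and p = 0 → (0, 8.5)

Vertices: (0, 0), (8, 0), (8, 4.5), (0, 8.5)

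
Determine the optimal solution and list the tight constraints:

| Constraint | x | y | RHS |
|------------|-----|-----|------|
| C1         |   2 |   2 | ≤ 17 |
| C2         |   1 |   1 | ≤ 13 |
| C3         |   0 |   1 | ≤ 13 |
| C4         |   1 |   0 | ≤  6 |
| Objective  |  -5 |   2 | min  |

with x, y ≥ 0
Optimal: x = 6, y = 0
Slack at optimum:
  C1: slack = 5
  C2: slack = 7
  C3: slack = 13
  C4: slack = 0 (binding)
  x ≥ 0: x = 6
  y ≥ 0: y = 0 (binding)
Binding constraints: C4, y ≥ 0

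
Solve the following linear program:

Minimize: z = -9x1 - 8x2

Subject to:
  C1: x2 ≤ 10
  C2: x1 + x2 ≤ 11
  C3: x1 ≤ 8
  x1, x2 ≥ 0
x1 = 8, x2 = 3, z = -96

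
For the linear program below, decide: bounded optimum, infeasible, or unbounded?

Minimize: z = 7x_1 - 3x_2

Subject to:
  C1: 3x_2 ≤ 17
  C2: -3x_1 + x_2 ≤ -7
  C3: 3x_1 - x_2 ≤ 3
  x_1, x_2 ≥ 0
C3 requires 3x_1 - x_2 ≤ 3, while C2 (-3x_1 + x_2 ≤ -7) is equivalent to 3x_1 - x_2 ≥ 7. Together they would need 7 ≤ 3x_1 - x_2 ≤ 3, which is impossible since 7 > 3. No point satisfies all constraints.

Infeasible: no point satisfies all constraints simultaneously.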